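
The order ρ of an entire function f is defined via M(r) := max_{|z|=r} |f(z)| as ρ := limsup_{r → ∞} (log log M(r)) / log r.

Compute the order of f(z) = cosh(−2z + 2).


cosh(w) is a linear combination of e^{iw} and e^{−iw} (or e^w, e^{−w} in the hyperbolic case), so |cosh(w)| ≤ e^{|w|}. With w = −2z + 2, |w| ≤ 2|z| + 2 = 2r + 2 on |z| = r, giving M(r) ≤ e^{2r + 2}, so ρ ≤ 1. On a suitable ray (z = it for sin/cos; z = t for sinh/cosh, t real → ∞), |cosh(−2z + 2)| grows like e^{2|t|}/2, so ρ ≥ 1. Hence ρ = 1.
Therefore ρ = 1.

Order ρ = 1.


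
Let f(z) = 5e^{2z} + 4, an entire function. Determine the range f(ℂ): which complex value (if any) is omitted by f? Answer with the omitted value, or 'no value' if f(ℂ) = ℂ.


Little Picard bounds the complement of f(ℂ) to at most one point.
e^{2z} is never zero on ℂ, so 5·e^{2z} takes every value in ℂ ∖ {0}. Adding 4 shifts the range to ℂ ∖ {4}. Thus f omits exactly the value 4.

Omitted value: 4.


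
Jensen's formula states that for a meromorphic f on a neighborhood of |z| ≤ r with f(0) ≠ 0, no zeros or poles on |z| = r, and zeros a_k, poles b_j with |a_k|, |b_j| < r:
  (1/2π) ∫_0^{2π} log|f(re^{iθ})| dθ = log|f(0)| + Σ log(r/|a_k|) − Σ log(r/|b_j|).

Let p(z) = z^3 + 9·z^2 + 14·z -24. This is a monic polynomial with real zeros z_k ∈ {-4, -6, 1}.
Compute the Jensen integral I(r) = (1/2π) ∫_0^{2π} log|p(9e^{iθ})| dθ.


Zeros: -6, -4, 1; r = 9.
Inside |z| < r: -6, -4, 1. Outside (|z| ≥ r): ∅.
p(0) = -24, so log|p(0)| = log(24) = 3.1781.
Apply Jensen: I(r) = log|p(0)| + Σ_k log(r/|z_k|), summed over zeros inside |z| < r.
  log(r/|z_k|) for z_k = -4: log(9/4) = 0.8109
  log(r/|z_k|) for z_k = -6: log(9/6) = 0.4055
  log(r/|z_k|) for z_k = 1: log(9/1) = 2.1972
Sum over inside zeros: 3.4136.
I(r) = log|p(0)| + (inside sum) = 3.1781 + 3.4136 = 6.5917.
Closed form (all zeros inside, monic): I(r) = n·log(r) = 3·log(9) = 6.5917. ✓

I(r) ≈ 6.5917.


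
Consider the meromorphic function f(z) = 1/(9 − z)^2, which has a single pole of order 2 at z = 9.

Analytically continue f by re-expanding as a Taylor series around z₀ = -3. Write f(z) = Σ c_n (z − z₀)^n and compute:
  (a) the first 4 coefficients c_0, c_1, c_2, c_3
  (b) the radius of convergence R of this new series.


Let w = z − z₀, so z = z₀ + w.
Then 9 − z = 9 − (z₀ + w) = (9 − z₀) − w = 12 − w.
f(z) = 1/(12 − w)^2 = (1/(12)^2) · (1 − w/(12))^{−2}.
By the binomial series (1−u)^{−2} = Σ_{n≥0} C(n+1, 1) u^n for |u|<1, with u = w/(12):
  c_n = C(n+1, 1) / (12)^(n+2).
  c_0 = 1/(12)^2 = 1/144.
  c_1 = 2/(12)^3 = 1/864.
  c_2 = 3/(12)^4 = 1/6912.
  c_3 = 4/(12)^5 = 1/62208.
The series is valid for |w/d| < 1, i.e. |z − z₀| < |d|.
Radius of convergence: R = |9 − z₀| = |12| = 12 (distance from z₀ to the singularity z = 9).

c_0 = 1/144, c_1 = 1/864, c_2 = 1/6912, c_3 = 1/62208; R = 12.


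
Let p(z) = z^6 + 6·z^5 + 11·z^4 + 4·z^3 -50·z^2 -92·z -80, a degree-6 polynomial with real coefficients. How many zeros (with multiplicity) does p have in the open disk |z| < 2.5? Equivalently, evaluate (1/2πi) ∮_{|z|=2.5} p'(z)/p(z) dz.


The zeros of p are: (-1 + 2i), (-1 - 2i), (-1 + 1i), (-1 - 1i), -4, 2.
Their magnitudes are: 2.236, 2.236, 1.414, 1.414, 4, 2.
Zeros with |z| < R = 2.5: (-1 + 2i), (-1 - 2i), (-1 + 1i), (-1 - 1i), 2.
Count = 5.
By the argument principle, (1/2πi) ∮_{|z|=R} p'(z)/p(z) dz equals exactly this count.

Number of zeros inside |z| < 2.5: 5.


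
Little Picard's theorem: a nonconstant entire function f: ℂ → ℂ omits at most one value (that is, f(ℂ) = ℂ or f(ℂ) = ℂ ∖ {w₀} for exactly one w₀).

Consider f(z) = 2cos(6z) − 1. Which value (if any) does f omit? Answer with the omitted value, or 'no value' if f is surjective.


Little Picard bounds the complement of f(ℂ) to at most one point.
cos is entire and surjective onto ℂ: for every w ∈ ℂ, cos(ζ) = w has a solution ζ ∈ ℂ (e.g., via the complex inverse arccos). With ζ = 6z this gives z = ζ/(6). Then 2·cos(6z) takes every value in 2·ℂ = ℂ, and adding -1 is a bijection of ℂ. So f is surjective and omits no value. (Note: only on the real line is cos bounded by [−1, 1].)

Omitted value: no value.


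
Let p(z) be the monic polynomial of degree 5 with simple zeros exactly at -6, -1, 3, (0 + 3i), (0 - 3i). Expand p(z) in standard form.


The polynomial is p(z) = ∏_{α ∈ S} (z − α), where S = {-6, -1, 3, (0 + 3i), (0 - 3i)}.
Expanding the product yields: p(z) = z^5 + 4·z^4 -6·z^3 + 18·z^2 -135·z -162.
Note conjugate pairs combine to real quadratics: (z − (0+3i))(z − (0−3i)) = z² + 9.
The resulting polynomial has degree 5 and real coefficients as required.

p(z) = z^5 + 4·z^4 -6·z^3 + 18·z^2 -135·z -162.


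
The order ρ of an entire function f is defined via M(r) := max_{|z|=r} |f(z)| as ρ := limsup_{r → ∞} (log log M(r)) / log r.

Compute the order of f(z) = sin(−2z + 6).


sin(w) is a linear combination of e^{iw} and e^{−iw} (or e^w, e^{−w} in the hyperbolic case), so |sin(w)| ≤ e^{|w|}. With w = −2z + 6, |w| ≤ 2|z| + 6 = 2r + 6 on |z| = r, giving M(r) ≤ e^{2r + 6}, so ρ ≤ 1. On a suitable ray (z = it for sin/cos; z = t for sinh/cosh, t real → ∞), |sin(−2z + 6)| grows like e^{2|t|}/2, so ρ ≥ 1. Hence ρ = 1.
Therefore ρ = 1.

Order ρ = 1.


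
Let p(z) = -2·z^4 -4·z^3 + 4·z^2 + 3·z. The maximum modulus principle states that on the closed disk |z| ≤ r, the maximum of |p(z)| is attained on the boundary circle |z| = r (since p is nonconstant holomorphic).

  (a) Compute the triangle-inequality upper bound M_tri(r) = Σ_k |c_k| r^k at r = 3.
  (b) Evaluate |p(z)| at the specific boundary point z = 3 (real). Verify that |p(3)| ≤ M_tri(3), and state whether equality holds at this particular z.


Coefficients: c_0 = 0, c_1 = 3, c_2 = 4, c_3 = -4, c_4 = -2. Radius r = 3.
Part (a). Triangle bound: M_tri(r) = Σ_k |c_k| r^k
  = |0|·3^0 + |3|·3^1 + |4|·3^2 + |-4|·3^3 + |-2|·3^4
  = 0 + 9 + 36 + 108 + 162 = 315.
This bounds M(r) := max_{|z|=r} |p(z)| from above; equality holds iff all terms c_k z^k can be made to align in phase at a single z on |z|=r.
Part (b). At z = 3 (real, on the circle |z| = r):
  p(3) = (0)·3^0 + (3)·3^1 + (4)·3^2 + (-4)·3^3 + (-2)·3^4 = -225.
  |p(3)| = 225.
Check: |p(3)| = 225 ≤ 315 = M_tri(3). ✓ Equality does not hold at z = 3 (the coefficients have mixed signs, so the terms do not all align in phase there).

M_tri(3) = 315; |p(3)| = 225; equality at z=3: no.


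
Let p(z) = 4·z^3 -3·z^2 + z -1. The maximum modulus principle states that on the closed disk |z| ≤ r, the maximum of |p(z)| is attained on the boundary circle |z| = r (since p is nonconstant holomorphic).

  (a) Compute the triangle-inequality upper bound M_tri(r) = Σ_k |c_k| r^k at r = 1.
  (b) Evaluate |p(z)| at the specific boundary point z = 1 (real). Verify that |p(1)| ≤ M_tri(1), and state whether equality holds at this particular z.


Coefficients: c_0 = -1, c_1 = 1, c_2 = -3, c_3 = 4. Radius r = 1.
Part (a). Triangle bound: M_tri(r) = Σ_k |c_k| r^k
  = |-1|·1^0 + |1|·1^1 + |-3|·1^2 + |4|·1^3
  = 1 + 1 + 3 + 4 = 9.
This bounds M(r) := max_{|z|=r} |p(z)| from above; equality holds iff all terms c_k z^k can be made to align in phase at a single z on |z|=r.
Part (b). At z = 1 (real, on the circle |z| = r):
  p(1) = (-1)·1^0 + (1)·1^1 + (-3)·1^2 + (4)·1^3 = 1.
  |p(1)| = 1.
Check: |p(1)| = 1 ≤ 9 = M_tri(1). ✓ Equality does not hold at z = 1 (the coefficients have mixed signs, so the terms do not all align in phase there).

M_tri(1) = 9; |p(1)| = 1; equality at z=1: no.


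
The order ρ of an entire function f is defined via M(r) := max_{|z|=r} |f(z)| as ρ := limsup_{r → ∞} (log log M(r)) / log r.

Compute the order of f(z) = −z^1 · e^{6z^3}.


M(r) = max_{|z|=r} |-1|·|z|^1·|e^{6z^3}| = 1·r^1 · e^{6r^3} (the factors attain their maxima compatibly on |z|=r). Then log M(r) = log 1 + 1·log r + 6r^3, dominated by the last term, so log log M(r) ~ 3·log r. The polynomial factor -1z^1 contributes only a log r term and does not affect the order. ρ = 3.
Therefore ρ = 3.

Order ρ = 3.


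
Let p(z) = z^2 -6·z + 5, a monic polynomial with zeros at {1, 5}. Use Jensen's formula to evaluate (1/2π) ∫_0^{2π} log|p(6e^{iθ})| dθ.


Zeros: 1, 5; r = 6.
Inside |z| < r: 1, 5. Outside (|z| ≥ r): ∅.
p(0) = 5, so log|p(0)| = log(5) = 1.6094.
Apply Jensen: I(r) = log|p(0)| + Σ_k log(r/|z_k|), summed over zeros inside |z| < r.
  log(r/|z_k|) for z_k = 1: log(6/1) = 1.7918
  log(r/|z_k|) for z_k = 5: log(6/5) = 0.1823
Sum over inside zeros: 1.9741.
I(r) = log|p(0)| + (inside sum) = 1.6094 + 1.9741 = 3.5835.
Closed form (all zeros inside, monic): I(r) = n·log(r) = 2·log(6) = 3.5835. ✓

I(r) ≈ 3.5835.


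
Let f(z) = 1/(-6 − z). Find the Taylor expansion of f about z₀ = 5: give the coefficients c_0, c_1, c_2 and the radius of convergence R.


Let w = z − z₀, so z = z₀ + w.
Then -6 − z = -6 − (z₀ + w) = (-6 − z₀) − w = -11 − w.
f(z) = 1/(-11 − w) = (1/(-11)) · 1/(1 − w/(-11)) = Σ_{n≥0} w^n / (-11)^(n+1).
So c_n = 1/(-11)^(n+1):
  c_0 = 1/(-11)^1 = -1/11.
  c_1 = 1/(-11)^2 = 1/121.
  c_2 = 1/(-11)^3 = -1/1331.
The series is valid for |w/d| < 1, i.e. |z − z₀| < |d|.
Radius of convergence: R = |-6 − z₀| = |-11| = 11 (distance from z₀ to the singularity z = -6).

c_0 = -1/11, c_1 = 1/121, c_2 = -1/1331; R = 11.


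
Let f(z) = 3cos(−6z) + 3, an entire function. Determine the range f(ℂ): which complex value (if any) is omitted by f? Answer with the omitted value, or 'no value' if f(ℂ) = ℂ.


Little Picard bounds the complement of f(ℂ) to at most one point.
cos is entire and surjective onto ℂ: for every w ∈ ℂ, cos(ζ) = w has a solution ζ ∈ ℂ (e.g., via the complex inverse arccos). With ζ = −6z this gives z = ζ/(-6). Then 3·cos(−6z) takes every value in 3·ℂ = ℂ, and adding 3 is a bijection of ℂ. So f is surjective and omits no value. (Note: only on the real line is cos bounded by [−1, 1].)

Omitted value: no value.


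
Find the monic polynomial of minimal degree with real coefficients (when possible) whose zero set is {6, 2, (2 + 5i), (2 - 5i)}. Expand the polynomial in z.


The polynomial is p(z) = ∏_{α ∈ S} (z − α), where S = {6, 2, (2 + 5i), (2 - 5i)}.
Expanding the product yields: p(z) = z^4 -12·z^3 + 73·z^2 -280·z + 348.
Note conjugate pairs combine to real quadratics: (z − (2+5i))(z − (2−5i)) = z² − 4z + 29.
The resulting polynomial has degree 4 and real coefficients as required.

p(z) = z^4 -12·z^3 + 73·z^2 -280·z + 348.


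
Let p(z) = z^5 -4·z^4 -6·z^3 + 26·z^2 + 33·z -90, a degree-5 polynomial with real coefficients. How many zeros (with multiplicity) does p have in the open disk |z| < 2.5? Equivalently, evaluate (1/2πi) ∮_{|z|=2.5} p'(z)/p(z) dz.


The zeros of p are: (-2 + 1i), (-2 - 1i), 3, 3, 2.
Their magnitudes are: 2.236, 2.236, 3, 3, 2.
Zeros with |z| < R = 2.5: (-2 + 1i), (-2 - 1i), 2.
Count = 3.
By the argument principle, (1/2πi) ∮_{|z|=R} p'(z)/p(z) dz equals exactly this count.

Number of zeros inside |z| < 2.5: 3.


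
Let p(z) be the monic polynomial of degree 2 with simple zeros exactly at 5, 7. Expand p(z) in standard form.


The polynomial is p(z) = ∏_{α ∈ S} (z − α), where S = {5, 7}.
Expanding the product yields: p(z) = z^2 -12·z + 35.
The resulting polynomial has degree 2 and real coefficients as required.

p(z) = z^2 -12·z + 35.


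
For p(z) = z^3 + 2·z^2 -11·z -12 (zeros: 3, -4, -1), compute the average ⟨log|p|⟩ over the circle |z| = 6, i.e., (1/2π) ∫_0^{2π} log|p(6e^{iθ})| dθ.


Zeros: -4, -1, 3; r = 6.
Inside |z| < r: -4, -1, 3. Outside (|z| ≥ r): ∅.
p(0) = -12, so log|p(0)| = log(12) = 2.4849.
Apply Jensen: I(r) = log|p(0)| + Σ_k log(r/|z_k|), summed over zeros inside |z| < r.
  log(r/|z_k|) for z_k = 3: log(6/3) = 0.6931
  log(r/|z_k|) for z_k = -4: log(6/4) = 0.4055
  log(r/|z_k|) for z_k = -1: log(6/1) = 1.7918
Sum over inside zeros: 2.8904.
I(r) = log|p(0)| + (inside sum) = 2.4849 + 2.8904 = 5.3753.
Closed form (all zeros inside, monic): I(r) = n·log(r) = 3·log(6) = 5.3753. ✓

I(r) ≈ 5.3753.


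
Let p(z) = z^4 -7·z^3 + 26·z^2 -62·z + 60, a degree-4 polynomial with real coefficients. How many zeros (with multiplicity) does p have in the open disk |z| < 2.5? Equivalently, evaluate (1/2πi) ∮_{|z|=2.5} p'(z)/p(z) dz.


The zeros of p are: 2, (1 + 3i), (1 - 3i), 3.
Their magnitudes are: 2, 3.162, 3.162, 3.
Zeros with |z| < R = 2.5: 2.
Count = 1.
By the argument principle, (1/2πi) ∮_{|z|=R} p'(z)/p(z) dz equals exactly this count.

Number of zeros inside |z| < 2.5: 1.


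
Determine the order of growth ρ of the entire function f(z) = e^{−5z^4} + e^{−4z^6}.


Each summand is entire of order 4 and 6 respectively (as in the single-exponential case). The order of a sum is at most the max of the orders, so ρ ≤ 6. For the lower bound: on |z|=r choose arg z so that -4z^6 is real positive; then |e^{-4z^6}| = e^{4r^6} while |e^{-5z^4}| ≤ e^{5r^4} = o(e^{4r^6}). So |f| ≥ e^{4r^6}(1 − o(1)) and ρ ≥ 6. Hence ρ = max(4, 6) = 6.
Therefore ρ = 6.

Order ρ = 6.


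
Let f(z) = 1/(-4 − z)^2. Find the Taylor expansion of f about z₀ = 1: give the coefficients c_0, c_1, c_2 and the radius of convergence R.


Let w = z − z₀, so z = z₀ + w.
Then -4 − z = -4 − (z₀ + w) = (-4 − z₀) − w = -5 − w.
f(z) = 1/(-5 − w)^2 = (1/(-5)^2) · (1 − w/(-5))^{−2}.
By the binomial series (1−u)^{−2} = Σ_{n≥0} C(n+1, 1) u^n for |u|<1, with u = w/(-5):
  c_n = C(n+1, 1) / (-5)^(n+2).
  c_0 = 1/(-5)^2 = 1/25.
  c_1 = 2/(-5)^3 = -2/125.
  c_2 = 3/(-5)^4 = 3/625.
The series is valid for |w/d| < 1, i.e. |z − z₀| < |d|.
Radius of convergence: R = |-4 − z₀| = |-5| = 5 (distance from z₀ to the singularity z = -4).

c_0 = 1/25, c_1 = -2/125, c_2 = 3/625; R = 5.


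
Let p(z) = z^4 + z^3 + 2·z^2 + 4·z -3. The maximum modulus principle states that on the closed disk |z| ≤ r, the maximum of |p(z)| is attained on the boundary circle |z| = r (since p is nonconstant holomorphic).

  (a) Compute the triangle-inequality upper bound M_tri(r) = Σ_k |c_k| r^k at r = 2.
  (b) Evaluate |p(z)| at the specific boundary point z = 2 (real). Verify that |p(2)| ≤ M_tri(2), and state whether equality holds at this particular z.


Coefficients: c_0 = -3, c_1 = 4, c_2 = 2, c_3 = 1, c_4 = 1. Radius r = 2.
Part (a). Triangle bound: M_tri(r) = Σ_k |c_k| r^k
  = |-3|·2^0 + |4|·2^1 + |2|·2^2 + |1|·2^3 + |1|·2^4
  = 3 + 8 + 8 + 8 + 16 = 43.
This bounds M(r) := max_{|z|=r} |p(z)| from above; equality holds iff all terms c_k z^k can be made to align in phase at a single z on |z|=r.
Part (b). At z = 2 (real, on the circle |z| = r):
  p(2) = (-3)·2^0 + (4)·2^1 + (2)·2^2 + (1)·2^3 + (1)·2^4 = 37.
  |p(2)| = 37.
Check: |p(2)| = 37 ≤ 43 = M_tri(2). ✓ Equality does not hold at z = 2 (the coefficients have mixed signs, so the terms do not all align in phase there).

M_tri(2) = 43; |p(2)| = 37; equality at z=2: no.


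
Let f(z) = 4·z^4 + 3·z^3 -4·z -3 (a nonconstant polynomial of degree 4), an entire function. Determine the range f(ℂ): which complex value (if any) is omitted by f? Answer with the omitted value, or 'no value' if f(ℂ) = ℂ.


Little Picard bounds the complement of f(ℂ) to at most one point.
For every w ∈ ℂ, the equation p(z) − w = 0 is a nonconstant polynomial in z and hence has at least one root by the fundamental theorem of algebra. So p is surjective onto ℂ, omitting no value.

Omitted value: no value.


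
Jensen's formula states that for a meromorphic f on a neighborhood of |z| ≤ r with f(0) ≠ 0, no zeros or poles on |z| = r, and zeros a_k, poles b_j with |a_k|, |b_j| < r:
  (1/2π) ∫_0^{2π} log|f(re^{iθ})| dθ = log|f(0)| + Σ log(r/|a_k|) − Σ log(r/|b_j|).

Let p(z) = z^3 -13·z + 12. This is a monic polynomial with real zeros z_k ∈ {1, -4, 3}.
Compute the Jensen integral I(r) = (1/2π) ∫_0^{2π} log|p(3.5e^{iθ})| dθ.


Zeros: -4, 1, 3; r = 3.5.
Inside |z| < r: 1, 3. Outside (|z| ≥ r): -4.
p(0) = 12, so log|p(0)| = log(12) = 2.4849.
Apply Jensen: I(r) = log|p(0)| + Σ_k log(r/|z_k|), summed over zeros inside |z| < r.
  log(r/|z_k|) for z_k = 1: log(3.5/1) = 1.2528
  log(r/|z_k|) for z_k = 3: log(3.5/3) = 0.1542
  Outside zeros (-4) contribute nothing to the Jensen sum.
Sum over inside zeros: 1.4069.
I(r) = log|p(0)| + (inside sum) = 2.4849 + 1.4069 = 3.8918.
Note: since some zeros are outside |z| ≤ r, the simplified n·log(r) form does NOT apply — only the inside zeros contribute.

I(r) ≈ 3.8918.


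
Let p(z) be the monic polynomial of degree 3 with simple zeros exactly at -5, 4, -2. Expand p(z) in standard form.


The polynomial is p(z) = ∏_{α ∈ S} (z − α), where S = {-5, 4, -2}.
Expanding the product yields: p(z) = z^3 + 3·z^2 -18·z -40.
The resulting polynomial has degree 3 and real coefficients as required.

p(z) = z^3 + 3·z^2 -18·z -40.


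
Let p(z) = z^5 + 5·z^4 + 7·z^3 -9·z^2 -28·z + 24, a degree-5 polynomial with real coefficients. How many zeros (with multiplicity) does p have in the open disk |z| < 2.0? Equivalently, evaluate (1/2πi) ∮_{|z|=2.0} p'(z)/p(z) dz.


The zeros of p are: (-2 + 2i), (-2 - 2i), 1, -3, 1.
Their magnitudes are: 2.828, 2.828, 1, 3, 1.
Zeros with |z| < R = 2.0: 1, 1.
Count = 2.
By the argument principle, (1/2πi) ∮_{|z|=R} p'(z)/p(z) dz equals exactly this count.

Number of zeros inside |z| < 2.0: 2.


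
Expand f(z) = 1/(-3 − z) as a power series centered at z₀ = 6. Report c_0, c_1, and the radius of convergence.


Let w = z − z₀, so z = z₀ + w.
Then -3 − z = -3 − (z₀ + w) = (-3 − z₀) − w = -9 − w.
f(z) = 1/(-9 − w) = (1/(-9)) · 1/(1 − w/(-9)) = Σ_{n≥0} w^n / (-9)^(n+1).
So c_n = 1/(-9)^(n+1):
  c_0 = 1/(-9)^1 = -1/9.
  c_1 = 1/(-9)^2 = 1/81.
The series is valid for |w/d| < 1, i.e. |z − z₀| < |d|.
Radius of convergence: R = |-3 − z₀| = |-9| = 9 (distance from z₀ to the singularity z = -3).

c_0 = -1/9, c_1 = 1/81; R = 9.


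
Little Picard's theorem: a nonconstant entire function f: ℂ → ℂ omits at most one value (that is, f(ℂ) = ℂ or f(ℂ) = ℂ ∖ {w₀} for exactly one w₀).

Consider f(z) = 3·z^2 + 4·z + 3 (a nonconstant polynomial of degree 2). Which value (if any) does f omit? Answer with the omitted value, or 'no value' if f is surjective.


Little Picard bounds the complement of f(ℂ) to at most one point.
For every w ∈ ℂ, the equation p(z) − w = 0 is a nonconstant polynomial in z and hence has at least one root by the fundamental theorem of algebra. So p is surjective onto ℂ, omitting no value.

Omitted value: no value.


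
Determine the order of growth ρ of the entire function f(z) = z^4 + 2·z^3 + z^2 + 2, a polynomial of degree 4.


|f(z)| ≤ Σ|c_k|·r^k = O(r^4) as r → ∞. Polynomial growth is O(e^{r^ε}) for every ε > 0 (since r^4/e^{r^ε} → 0), so ρ ≤ ε for all ε > 0, i.e. ρ = 0. Every nonconstant polynomial has order 0.
Therefore ρ = 0.

Order ρ = 0.


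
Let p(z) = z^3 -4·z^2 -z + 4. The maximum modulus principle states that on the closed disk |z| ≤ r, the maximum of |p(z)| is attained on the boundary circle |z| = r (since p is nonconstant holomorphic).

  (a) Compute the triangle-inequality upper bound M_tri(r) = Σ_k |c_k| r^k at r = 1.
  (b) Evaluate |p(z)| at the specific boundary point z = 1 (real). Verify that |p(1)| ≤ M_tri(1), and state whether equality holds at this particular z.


Coefficients: c_0 = 4, c_1 = -1, c_2 = -4, c_3 = 1. Radius r = 1.
Part (a). Triangle bound: M_tri(r) = Σ_k |c_k| r^k
  = |4|·1^0 + |-1|·1^1 + |-4|·1^2 + |1|·1^3
  = 4 + 1 + 4 + 1 = 10.
This bounds M(r) := max_{|z|=r} |p(z)| from above; equality holds iff all terms c_k z^k can be made to align in phase at a single z on |z|=r.
Part (b). At z = 1 (real, on the circle |z| = r):
  p(1) = (4)·1^0 + (-1)·1^1 + (-4)·1^2 + (1)·1^3 = 0.
  |p(1)| = 0.
Check: |p(1)| = 0 ≤ 10 = M_tri(1). ✓ Equality does not hold at z = 1 (the coefficients have mixed signs, so the terms do not all align in phase there).

M_tri(1) = 10; |p(1)| = 0; equality at z=1: no.


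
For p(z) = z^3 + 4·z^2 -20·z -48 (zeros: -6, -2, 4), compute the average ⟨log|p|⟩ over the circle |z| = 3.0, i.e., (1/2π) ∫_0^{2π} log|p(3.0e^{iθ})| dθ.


Zeros: -6, -2, 4; r = 3.0.
Inside |z| < r: -2. Outside (|z| ≥ r): -6, 4.
p(0) = -48, so log|p(0)| = log(48) = 3.8712.
Apply Jensen: I(r) = log|p(0)| + Σ_k log(r/|z_k|), summed over zeros inside |z| < r.
  log(r/|z_k|) for z_k = -2: log(3.0/2) = 0.4055
  Outside zeros (-6, 4) contribute nothing to the Jensen sum.
Sum over inside zeros: 0.4055.
I(r) = log|p(0)| + (inside sum) = 3.8712 + 0.4055 = 4.2767.
Note: since some zeros are outside |z| ≤ r, the simplified n·log(r) form does NOT apply — only the inside zeros contribute.

I(r) ≈ 4.2767.


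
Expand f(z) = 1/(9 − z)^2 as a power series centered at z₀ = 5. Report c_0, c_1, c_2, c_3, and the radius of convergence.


Let w = z − z₀, so z = z₀ + w.
Then 9 − z = 9 − (z₀ + w) = (9 − z₀) − w = 4 − w.
f(z) = 1/(4 − w)^2 = (1/(4)^2) · (1 − w/(4))^{−2}.
By the binomial series (1−u)^{−2} = Σ_{n≥0} C(n+1, 1) u^n for |u|<1, with u = w/(4):
  c_n = C(n+1, 1) / (4)^(n+2).
  c_0 = 1/(4)^2 = 1/16.
  c_1 = 2/(4)^3 = 1/32.
  c_2 = 3/(4)^4 = 3/256.
  c_3 = 4/(4)^5 = 1/256.
The series is valid for |w/d| < 1, i.e. |z − z₀| < |d|.
Radius of convergence: R = |9 − z₀| = |4| = 4 (distance from z₀ to the singularity z = 9).

c_0 = 1/16, c_1 = 1/32, c_2 = 3/256, c_3 = 1/256; R = 4.


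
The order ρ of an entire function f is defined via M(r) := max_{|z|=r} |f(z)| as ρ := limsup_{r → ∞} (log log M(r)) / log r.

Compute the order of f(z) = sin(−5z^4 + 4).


Write sin(w) = (e^{iw} ± e^{−iw})/(2 or 2i), so |sin(w)| ≤ e^{|w|}. With w = −5z^4 + 4, |w| ≤ 5r^4 + 4 on |z|=r, giving M(r) ≤ e^{5r^4 + 4} and ρ ≤ 4. For the lower bound, choose z on |z|=r with -5z^4 purely imaginary of modulus 5r^4; then |sin(−5z^4 + 4)| grows like e^{5r^4}/2, so ρ ≥ 4. Hence ρ = 4.
Therefore ρ = 4.

Order ρ = 4.


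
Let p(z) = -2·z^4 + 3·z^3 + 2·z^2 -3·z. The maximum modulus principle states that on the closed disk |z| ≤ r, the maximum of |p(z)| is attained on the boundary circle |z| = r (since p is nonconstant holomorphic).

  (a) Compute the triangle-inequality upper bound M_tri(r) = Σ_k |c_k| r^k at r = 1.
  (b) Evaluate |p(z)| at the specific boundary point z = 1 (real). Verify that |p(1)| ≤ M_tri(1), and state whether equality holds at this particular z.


Coefficients: c_0 = 0, c_1 = -3, c_2 = 2, c_3 = 3, c_4 = -2. Radius r = 1.
Part (a). Triangle bound: M_tri(r) = Σ_k |c_k| r^k
  = |0|·1^0 + |-3|·1^1 + |2|·1^2 + |3|·1^3 + |-2|·1^4
  = 0 + 3 + 2 + 3 + 2 = 10.
This bounds M(r) := max_{|z|=r} |p(z)| from above; equality holds iff all terms c_k z^k can be made to align in phase at a single z on |z|=r.
Part (b). At z = 1 (real, on the circle |z| = r):
  p(1) = (0)·1^0 + (-3)·1^1 + (2)·1^2 + (3)·1^3 + (-2)·1^4 = 0.
  |p(1)| = 0.
Check: |p(1)| = 0 ≤ 10 = M_tri(1). ✓ Equality does not hold at z = 1 (the coefficients have mixed signs, so the terms do not all align in phase there).

M_tri(1) = 10; |p(1)| = 0; equality at z=1: no.


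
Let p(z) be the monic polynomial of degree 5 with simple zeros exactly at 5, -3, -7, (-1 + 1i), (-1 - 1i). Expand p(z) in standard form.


The polynomial is p(z) = ∏_{α ∈ S} (z − α), where S = {5, -3, -7, (-1 + 1i), (-1 - 1i)}.
Expanding the product yields: p(z) = z^5 + 7·z^4 -17·z^3 -153·z^2 -268·z -210.
Note conjugate pairs combine to real quadratics: (z − (-1+1i))(z − (-1−1i)) = z² + 2z + 2.
The resulting polynomial has degree 5 and real coefficients as required.

p(z) = z^5 + 7·z^4 -17·z^3 -153·z^2 -268·z -210.


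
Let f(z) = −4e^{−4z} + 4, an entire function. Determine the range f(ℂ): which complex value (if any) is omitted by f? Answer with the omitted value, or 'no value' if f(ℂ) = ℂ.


Little Picard bounds the complement of f(ℂ) to at most one point.
e^{−4z} is never zero on ℂ, so -4·e^{−4z} takes every value in ℂ ∖ {0}. Adding 4 shifts the range to ℂ ∖ {4}. Thus f omits exactly the value 4.

Omitted value: 4.


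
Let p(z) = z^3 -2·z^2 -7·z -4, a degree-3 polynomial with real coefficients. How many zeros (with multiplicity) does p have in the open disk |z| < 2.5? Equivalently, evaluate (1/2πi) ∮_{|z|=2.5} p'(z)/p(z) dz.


The zeros of p are: -1, -1, 4.
Their magnitudes are: 1, 1, 4.
Zeros with |z| < R = 2.5: -1, -1.
Count = 2.
By the argument principle, (1/2πi) ∮_{|z|=R} p'(z)/p(z) dz equals exactly this count.

Number of zeros inside |z| < 2.5: 2.


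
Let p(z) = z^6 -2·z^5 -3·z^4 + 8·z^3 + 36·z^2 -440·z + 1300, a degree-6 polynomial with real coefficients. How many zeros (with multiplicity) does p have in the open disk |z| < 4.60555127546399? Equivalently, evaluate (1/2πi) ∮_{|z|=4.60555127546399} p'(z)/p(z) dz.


The zeros of p are: (1 + 3i), (1 - 3i), (-3 + 2i), (-3 - 2i), (3 + 1i), (3 - 1i).
Their magnitudes are: 3.162, 3.162, 3.606, 3.606, 3.162, 3.162.
Zeros with |z| < R = 4.60555127546399: (1 + 3i), (1 - 3i), (-3 + 2i), (-3 - 2i), (3 + 1i), (3 - 1i).
Count = 6.
By the argument principle, (1/2πi) ∮_{|z|=R} p'(z)/p(z) dz equals exactly this count.

Number of zeros inside |z| < 4.60555127546399: 6.


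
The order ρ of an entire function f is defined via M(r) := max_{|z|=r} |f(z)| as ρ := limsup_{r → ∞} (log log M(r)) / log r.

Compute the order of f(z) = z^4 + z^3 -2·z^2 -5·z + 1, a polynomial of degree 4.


|f(z)| ≤ Σ|c_k|·r^k = O(r^4) as r → ∞. Polynomial growth is O(e^{r^ε}) for every ε > 0 (since r^4/e^{r^ε} → 0), so ρ ≤ ε for all ε > 0, i.e. ρ = 0. Every nonconstant polynomial has order 0.
Therefore ρ = 0.

Order ρ = 0.


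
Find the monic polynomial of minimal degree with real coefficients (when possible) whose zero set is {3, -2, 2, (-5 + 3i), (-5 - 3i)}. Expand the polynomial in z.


The polynomial is p(z) = ∏_{α ∈ S} (z − α), where S = {3, -2, 2, (-5 + 3i), (-5 - 3i)}.
Expanding the product yields: p(z) = z^5 + 7·z^4 -130·z^2 -16·z + 408.
Note conjugate pairs combine to real quadratics: (z − (-5+3i))(z − (-5−3i)) = z² + 10z + 34.
The resulting polynomial has degree 5 and real coefficients as required.

p(z) = z^5 + 7·z^4 -130·z^2 -16·z + 408.


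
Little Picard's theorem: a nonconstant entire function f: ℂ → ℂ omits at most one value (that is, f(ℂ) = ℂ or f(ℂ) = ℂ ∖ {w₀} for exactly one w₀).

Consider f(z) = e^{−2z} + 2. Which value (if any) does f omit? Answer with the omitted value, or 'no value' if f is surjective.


Little Picard bounds the complement of f(ℂ) to at most one point.
e^{−2z} is never zero on ℂ, so 1·e^{−2z} takes every value in ℂ ∖ {0}. Adding 2 shifts the range to ℂ ∖ {2}. Thus f omits exactly the value 2.

Omitted value: 2.


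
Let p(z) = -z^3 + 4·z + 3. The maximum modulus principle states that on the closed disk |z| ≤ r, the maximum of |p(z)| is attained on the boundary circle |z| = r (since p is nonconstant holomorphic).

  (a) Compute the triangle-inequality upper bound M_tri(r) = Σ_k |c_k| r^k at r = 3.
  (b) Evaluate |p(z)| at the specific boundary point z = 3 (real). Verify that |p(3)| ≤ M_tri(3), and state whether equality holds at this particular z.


Coefficients: c_0 = 3, c_1 = 4, c_2 = 0, c_3 = -1. Radius r = 3.
Part (a). Triangle bound: M_tri(r) = Σ_k |c_k| r^k
  = |3|·3^0 + |4|·3^1 + |0|·3^2 + |-1|·3^3
  = 3 + 12 + 0 + 27 = 42.
This bounds M(r) := max_{|z|=r} |p(z)| from above; equality holds iff all terms c_k z^k can be made to align in phase at a single z on |z|=r.
Part (b). At z = 3 (real, on the circle |z| = r):
  p(3) = (3)·3^0 + (4)·3^1 + (0)·3^2 + (-1)·3^3 = -12.
  |p(3)| = 12.
Check: |p(3)| = 12 ≤ 42 = M_tri(3). ✓ Equality does not hold at z = 3 (the coefficients have mixed signs, so the terms do not all align in phase there).

M_tri(3) = 42; |p(3)| = 12; equality at z=3: no.


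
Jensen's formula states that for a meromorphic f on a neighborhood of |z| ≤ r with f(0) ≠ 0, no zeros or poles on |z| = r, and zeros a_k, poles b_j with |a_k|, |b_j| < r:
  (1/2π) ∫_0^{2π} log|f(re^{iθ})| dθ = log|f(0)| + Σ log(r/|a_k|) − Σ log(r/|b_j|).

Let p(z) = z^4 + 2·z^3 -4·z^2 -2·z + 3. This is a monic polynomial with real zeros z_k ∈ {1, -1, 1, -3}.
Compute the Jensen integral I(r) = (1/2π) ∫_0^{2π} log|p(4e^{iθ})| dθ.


Zeros: -3, -1, 1, 1; r = 4.
Inside |z| < r: -3, -1, 1, 1. Outside (|z| ≥ r): ∅.
p(0) = 3, so log|p(0)| = log(3) = 1.0986.
Apply Jensen: I(r) = log|p(0)| + Σ_k log(r/|z_k|), summed over zeros inside |z| < r.
  log(r/|z_k|) for z_k = 1: log(4/1) = 1.3863
  log(r/|z_k|) for z_k = -1: log(4/1) = 1.3863
  log(r/|z_k|) for z_k = 1: log(4/1) = 1.3863
  log(r/|z_k|) for z_k = -3: log(4/3) = 0.2877
Sum over inside zeros: 4.4466.
I(r) = log|p(0)| + (inside sum) = 1.0986 + 4.4466 = 5.5452.
Closed form (all zeros inside, monic): I(r) = n·log(r) = 4·log(4) = 5.5452. ✓

I(r) ≈ 5.5452.


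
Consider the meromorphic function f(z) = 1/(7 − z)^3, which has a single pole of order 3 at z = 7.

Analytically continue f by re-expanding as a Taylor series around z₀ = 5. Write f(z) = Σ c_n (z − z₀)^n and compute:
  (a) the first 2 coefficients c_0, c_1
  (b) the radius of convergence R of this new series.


Let w = z − z₀, so z = z₀ + w.
Then 7 − z = 7 − (z₀ + w) = (7 − z₀) − w = 2 − w.
f(z) = 1/(2 − w)^3 = (1/(2)^3) · (1 − w/(2))^{−3}.
By the binomial series (1−u)^{−3} = Σ_{n≥0} C(n+2, 2) u^n for |u|<1, with u = w/(2):
  c_n = C(n+2, 2) / (2)^(n+3).
  c_0 = 1/(2)^3 = 1/8.
  c_1 = 3/(2)^4 = 3/16.
The series is valid for |w/d| < 1, i.e. |z − z₀| < |d|.
Radius of convergence: R = |7 − z₀| = |2| = 2 (distance from z₀ to the singularity z = 7).

c_0 = 1/8, c_1 = 3/16; R = 2.


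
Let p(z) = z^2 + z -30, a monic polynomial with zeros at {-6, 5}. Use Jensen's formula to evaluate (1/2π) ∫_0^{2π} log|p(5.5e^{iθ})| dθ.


Zeros: -6, 5; r = 5.5.
Inside |z| < r: 5. Outside (|z| ≥ r): -6.
p(0) = -30, so log|p(0)| = log(30) = 3.4012.
Apply Jensen: I(r) = log|p(0)| + Σ_k log(r/|z_k|), summed over zeros inside |z| < r.
  log(r/|z_k|) for z_k = 5: log(5.5/5) = 0.0953
  Outside zeros (-6) contribute nothing to the Jensen sum.
Sum over inside zeros: 0.0953.
I(r) = log|p(0)| + (inside sum) = 3.4012 + 0.0953 = 3.4965.
Note: since some zeros are outside |z| ≤ r, the simplified n·log(r) form does NOT apply — only the inside zeros contribute.

I(r) ≈ 3.4965.


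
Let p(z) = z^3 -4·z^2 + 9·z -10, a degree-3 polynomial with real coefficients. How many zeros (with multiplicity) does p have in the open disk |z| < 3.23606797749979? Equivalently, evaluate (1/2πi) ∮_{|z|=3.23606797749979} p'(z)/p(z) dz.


The zeros of p are: (1 + 2i), (1 - 2i), 2.
Their magnitudes are: 2.236, 2.236, 2.
Zeros with |z| < R = 3.23606797749979: (1 + 2i), (1 - 2i), 2.
Count = 3.
By the argument principle, (1/2πi) ∮_{|z|=R} p'(z)/p(z) dz equals exactly this count.

Number of zeros inside |z| < 3.23606797749979: 3.


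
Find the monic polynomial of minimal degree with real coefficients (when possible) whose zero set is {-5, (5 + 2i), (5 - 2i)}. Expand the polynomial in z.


The polynomial is p(z) = ∏_{α ∈ S} (z − α), where S = {-5, (5 + 2i), (5 - 2i)}.
Expanding the product yields: p(z) = z^3 -5·z^2 -21·z + 145.
Note conjugate pairs combine to real quadratics: (z − (5+2i))(z − (5−2i)) = z² − 10z + 29.
The resulting polynomial has degree 3 and real coefficients as required.

p(z) = z^3 -5·z^2 -21·z + 145.


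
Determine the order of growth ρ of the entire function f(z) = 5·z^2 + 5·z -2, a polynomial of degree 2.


|f(z)| ≤ Σ|c_k|·r^k = O(r^2) as r → ∞. Polynomial growth is O(e^{r^ε}) for every ε > 0 (since r^2/e^{r^ε} → 0), so ρ ≤ ε for all ε > 0, i.e. ρ = 0. Every nonconstant polynomial has order 0.
Therefore ρ = 0.

Order ρ = 0.


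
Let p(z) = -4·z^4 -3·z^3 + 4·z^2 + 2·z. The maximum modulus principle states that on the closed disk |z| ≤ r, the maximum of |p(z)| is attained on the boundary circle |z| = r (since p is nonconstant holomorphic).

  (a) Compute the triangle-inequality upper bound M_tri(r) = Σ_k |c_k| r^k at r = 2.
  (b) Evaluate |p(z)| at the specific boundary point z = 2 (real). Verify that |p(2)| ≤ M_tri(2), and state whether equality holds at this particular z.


Coefficients: c_0 = 0, c_1 = 2, c_2 = 4, c_3 = -3, c_4 = -4. Radius r = 2.
Part (a). Triangle bound: M_tri(r) = Σ_k |c_k| r^k
  = |0|·2^0 + |2|·2^1 + |4|·2^2 + |-3|·2^3 + |-4|·2^4
  = 0 + 4 + 16 + 24 + 64 = 108.
This bounds M(r) := max_{|z|=r} |p(z)| from above; equality holds iff all terms c_k z^k can be made to align in phase at a single z on |z|=r.
Part (b). At z = 2 (real, on the circle |z| = r):
  p(2) = (0)·2^0 + (2)·2^1 + (4)·2^2 + (-3)·2^3 + (-4)·2^4 = -68.
  |p(2)| = 68.
Check: |p(2)| = 68 ≤ 108 = M_tri(2). ✓ Equality does not hold at z = 2 (the coefficients have mixed signs, so the terms do not all align in phase there).

M_tri(2) = 108; |p(2)| = 68; equality at z=2: no.


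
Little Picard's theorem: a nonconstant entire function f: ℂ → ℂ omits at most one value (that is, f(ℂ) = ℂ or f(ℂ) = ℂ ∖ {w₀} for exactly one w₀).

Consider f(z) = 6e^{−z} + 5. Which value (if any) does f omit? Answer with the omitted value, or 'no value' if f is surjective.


Little Picard bounds the complement of f(ℂ) to at most one point.
e^{−z} is never zero on ℂ, so 6·e^{−z} takes every value in ℂ ∖ {0}. Adding 5 shifts the range to ℂ ∖ {5}. Thus f omits exactly the value 5.

Omitted value: 5.


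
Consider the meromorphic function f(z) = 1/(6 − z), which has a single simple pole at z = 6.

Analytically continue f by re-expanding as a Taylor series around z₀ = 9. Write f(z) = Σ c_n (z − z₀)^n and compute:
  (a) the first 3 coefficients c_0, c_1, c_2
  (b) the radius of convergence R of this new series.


Let w = z − z₀, so z = z₀ + w.
Then 6 − z = 6 − (z₀ + w) = (6 − z₀) − w = -3 − w.
f(z) = 1/(-3 − w) = (1/(-3)) · 1/(1 − w/(-3)) = Σ_{n≥0} w^n / (-3)^(n+1).
So c_n = 1/(-3)^(n+1):
  c_0 = 1/(-3)^1 = -1/3.
  c_1 = 1/(-3)^2 = 1/9.
  c_2 = 1/(-3)^3 = -1/27.
The series is valid for |w/d| < 1, i.e. |z − z₀| < |d|.
Radius of convergence: R = |6 − z₀| = |-3| = 3 (distance from z₀ to the singularity z = 6).

c_0 = -1/3, c_1 = 1/9, c_2 = -1/27; R = 3.


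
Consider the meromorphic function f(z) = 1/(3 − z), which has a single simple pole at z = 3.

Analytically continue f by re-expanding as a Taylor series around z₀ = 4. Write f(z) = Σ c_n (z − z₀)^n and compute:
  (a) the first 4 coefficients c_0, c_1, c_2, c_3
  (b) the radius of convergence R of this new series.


Let w = z − z₀, so z = z₀ + w.
Then 3 − z = 3 − (z₀ + w) = (3 − z₀) − w = -1 − w.
f(z) = 1/(-1 − w) = (1/(-1)) · 1/(1 − w/(-1)) = Σ_{n≥0} w^n / (-1)^(n+1).
So c_n = 1/(-1)^(n+1):
  c_0 = 1/(-1)^1 = -1.
  c_1 = 1/(-1)^2 = 1.
  c_2 = 1/(-1)^3 = -1.
  c_3 = 1/(-1)^4 = 1.
The series is valid for |w/d| < 1, i.e. |z − z₀| < |d|.
Radius of convergence: R = |3 − z₀| = |-1| = 1 (distance from z₀ to the singularity z = 3).

c_0 = -1, c_1 = 1, c_2 = -1, c_3 = 1; R = 1.


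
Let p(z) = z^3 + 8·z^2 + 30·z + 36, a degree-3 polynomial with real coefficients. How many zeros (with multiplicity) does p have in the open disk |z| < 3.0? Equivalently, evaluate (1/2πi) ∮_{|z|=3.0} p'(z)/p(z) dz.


The zeros of p are: -2, (-3 + 3i), (-3 - 3i).
Their magnitudes are: 2, 4.243, 4.243.
Zeros with |z| < R = 3.0: -2.
Count = 1.
By the argument principle, (1/2πi) ∮_{|z|=R} p'(z)/p(z) dz equals exactly this count.

Number of zeros inside |z| < 3.0: 1.


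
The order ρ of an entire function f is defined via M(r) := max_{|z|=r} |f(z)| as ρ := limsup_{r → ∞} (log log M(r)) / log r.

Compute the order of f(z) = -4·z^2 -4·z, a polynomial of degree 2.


|f(z)| ≤ Σ|c_k|·r^k = O(r^2) as r → ∞. Polynomial growth is O(e^{r^ε}) for every ε > 0 (since r^2/e^{r^ε} → 0), so ρ ≤ ε for all ε > 0, i.e. ρ = 0. Every nonconstant polynomial has order 0.
Therefore ρ = 0.

Order ρ = 0.


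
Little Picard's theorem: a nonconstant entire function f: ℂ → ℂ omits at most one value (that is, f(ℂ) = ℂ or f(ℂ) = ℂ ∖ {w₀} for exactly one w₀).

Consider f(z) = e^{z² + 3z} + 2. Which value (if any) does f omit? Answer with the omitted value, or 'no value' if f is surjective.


Little Picard bounds the complement of f(ℂ) to at most one point.
The exponent g(z) = z² + 3z is a nonconstant polynomial, hence surjective onto ℂ. So e^{g(z)} takes every value in {e^w : w ∈ ℂ} = ℂ ∖ {0}. Adding 2 shifts the range to ℂ ∖ {2}. f omits exactly 2.

Omitted value: 2.


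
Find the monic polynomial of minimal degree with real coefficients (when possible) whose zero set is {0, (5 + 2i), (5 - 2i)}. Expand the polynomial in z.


The polynomial is p(z) = ∏_{α ∈ S} (z − α), where S = {0, (5 + 2i), (5 - 2i)}.
Expanding the product yields: p(z) = z^3 -10·z^2 + 29·z.
Note conjugate pairs combine to real quadratics: (z − (5+2i))(z − (5−2i)) = z² − 10z + 29.
The resulting polynomial has degree 3 and real coefficients as required.

p(z) = z^3 -10·z^2 + 29·z.


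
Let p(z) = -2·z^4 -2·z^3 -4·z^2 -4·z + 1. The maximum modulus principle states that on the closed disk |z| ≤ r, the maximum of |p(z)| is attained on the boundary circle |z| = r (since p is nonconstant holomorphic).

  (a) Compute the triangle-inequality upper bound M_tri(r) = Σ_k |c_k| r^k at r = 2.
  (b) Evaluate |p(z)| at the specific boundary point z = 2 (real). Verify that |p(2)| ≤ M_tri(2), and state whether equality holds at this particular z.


Coefficients: c_0 = 1, c_1 = -4, c_2 = -4, c_3 = -2, c_4 = -2. Radius r = 2.
Part (a). Triangle bound: M_tri(r) = Σ_k |c_k| r^k
  = |1|·2^0 + |-4|·2^1 + |-4|·2^2 + |-2|·2^3 + |-2|·2^4
  = 1 + 8 + 16 + 16 + 32 = 73.
This bounds M(r) := max_{|z|=r} |p(z)| from above; equality holds iff all terms c_k z^k can be made to align in phase at a single z on |z|=r.
Part (b). At z = 2 (real, on the circle |z| = r):
  p(2) = (1)·2^0 + (-4)·2^1 + (-4)·2^2 + (-2)·2^3 + (-2)·2^4 = -71.
  |p(2)| = 71.
Check: |p(2)| = 71 ≤ 73 = M_tri(2). ✓ Equality does not hold at z = 2 (the coefficients have mixed signs, so the terms do not all align in phase there).

M_tri(2) = 73; |p(2)| = 71; equality at z=2: no.


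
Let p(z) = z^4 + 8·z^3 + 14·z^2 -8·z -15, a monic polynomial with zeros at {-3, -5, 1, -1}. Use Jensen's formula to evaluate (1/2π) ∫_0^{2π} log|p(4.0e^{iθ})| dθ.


Zeros: -5, -3, -1, 1; r = 4.0.
Inside |z| < r: -3, -1, 1. Outside (|z| ≥ r): -5.
p(0) = -15, so log|p(0)| = log(15) = 2.7081.
Apply Jensen: I(r) = log|p(0)| + Σ_k log(r/|z_k|), summed over zeros inside |z| < r.
  log(r/|z_k|) for z_k = -3: log(4.0/3) = 0.2877
  log(r/|z_k|) for z_k = 1: log(4.0/1) = 1.3863
  log(r/|z_k|) for z_k = -1: log(4.0/1) = 1.3863
  Outside zeros (-5) contribute nothing to the Jensen sum.
Sum over inside zeros: 3.0603.
I(r) = log|p(0)| + (inside sum) = 2.7081 + 3.0603 = 5.7683.
Note: since some zeros are outside |z| ≤ r, the simplified n·log(r) form does NOT apply — only the inside zeros contribute.

I(r) ≈ 5.7683.


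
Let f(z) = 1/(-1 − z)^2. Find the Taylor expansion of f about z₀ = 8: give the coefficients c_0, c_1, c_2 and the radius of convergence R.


Let w = z − z₀, so z = z₀ + w.
Then -1 − z = -1 − (z₀ + w) = (-1 − z₀) − w = -9 − w.
f(z) = 1/(-9 − w)^2 = (1/(-9)^2) · (1 − w/(-9))^{−2}.
By the binomial series (1−u)^{−2} = Σ_{n≥0} C(n+1, 1) u^n for |u|<1, with u = w/(-9):
  c_n = C(n+1, 1) / (-9)^(n+2).
  c_0 = 1/(-9)^2 = 1/81.
  c_1 = 2/(-9)^3 = -2/729.
  c_2 = 3/(-9)^4 = 1/2187.
The series is valid for |w/d| < 1, i.e. |z − z₀| < |d|.
Radius of convergence: R = |-1 − z₀| = |-9| = 9 (distance from z₀ to the singularity z = -1).

c_0 = 1/81, c_1 = -2/729, c_2 = 1/2187; R = 9.
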